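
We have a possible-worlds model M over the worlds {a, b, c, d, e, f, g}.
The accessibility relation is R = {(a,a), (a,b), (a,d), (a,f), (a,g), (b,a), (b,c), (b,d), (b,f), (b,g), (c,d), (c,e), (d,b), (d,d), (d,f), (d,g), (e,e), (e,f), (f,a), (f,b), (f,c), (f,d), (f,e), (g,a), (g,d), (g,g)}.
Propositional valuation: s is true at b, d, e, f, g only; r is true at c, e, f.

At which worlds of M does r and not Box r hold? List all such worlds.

Let φ = r and not Box r. Evaluate φ at each world:
  a (successors {a, b, d, f, g}): φ is false.
  b (successors {a, c, d, f, g}): φ is false.
  c (successors {d, e}): φ is true.
  d (successors {b, d, f, g}): φ is false.
  e (successors {e, f}): φ is false.
  f (successors {a, b, c, d, e}): φ is true.
  g (successors {a, d, g}): φ is false.
For instance, at g:
  At g: r is false, not Box r is true, so r and not Box r is false.
    At g: Box r is false, so not Box r is true.
      At g: Box r requires r at every successor {a, d, g}.
        r fails at a, so Box r is false at g.
Satisfying worlds: {c, f}

c, f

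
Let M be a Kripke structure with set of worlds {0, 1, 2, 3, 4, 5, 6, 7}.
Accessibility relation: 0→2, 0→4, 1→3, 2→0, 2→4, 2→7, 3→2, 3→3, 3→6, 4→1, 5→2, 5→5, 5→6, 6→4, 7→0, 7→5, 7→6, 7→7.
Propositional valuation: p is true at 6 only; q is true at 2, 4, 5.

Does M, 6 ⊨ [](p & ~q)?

Recall that []ψ holds at a world iff ψ holds at every accessible world, and <>ψ holds iff ψ holds at some accessible world.
At 6: [](p & ~q) requires p & ~q at every successor {4}.
  p & ~q fails at 4, so [](p & ~q) is false at 6.

No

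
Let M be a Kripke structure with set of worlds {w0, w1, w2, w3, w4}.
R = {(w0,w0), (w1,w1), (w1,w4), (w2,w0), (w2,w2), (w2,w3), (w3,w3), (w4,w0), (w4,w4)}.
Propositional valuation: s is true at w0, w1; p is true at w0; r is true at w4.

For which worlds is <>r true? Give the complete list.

Let φ = <>r. Evaluate φ at each world:
  w0 (successors {w0}): φ is false.
  w1 (successors {w1, w4}): φ is true.
  w2 (successors {w0, w2, w3}): φ is false.
  w3 (successors {w3}): φ is false.
  w4 (successors {w0, w4}): φ is true.
For instance, at w3:
  At w3: <>r requires r at some successor in {w3}.
    At w3: r is false.
  So <>r is false at w3.
Satisfying worlds: {w1, w4}

w1, w4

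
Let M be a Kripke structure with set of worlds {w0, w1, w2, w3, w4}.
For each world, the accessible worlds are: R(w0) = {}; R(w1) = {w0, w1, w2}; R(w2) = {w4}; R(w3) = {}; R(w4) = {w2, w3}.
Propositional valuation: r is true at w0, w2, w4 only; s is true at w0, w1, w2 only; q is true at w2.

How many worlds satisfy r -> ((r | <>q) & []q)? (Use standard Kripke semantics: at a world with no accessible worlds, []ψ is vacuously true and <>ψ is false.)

3

Let φ = r -> ((r | <>q) & []q). Evaluate φ at each world:
  w0 (successors ∅): φ is true.
  w1 (successors {w0, w1, w2}): φ is true.
  w2 (successors {w4}): φ is false.
  w3 (successors ∅): φ is true.
  w4 (successors {w2, w3}): φ is false.
For instance, at w4:
  At w4: r is true, (r | <>q) & []q is false, so r -> ((r | <>q) & []q) is false.
    At w4: r | <>q is true, []q is false, so (r | <>q) & []q is false.
      At w4: r is true, <>q is true, so r | <>q is true.
      At w4: []q requires q at every successor {w2, w3}.
        q fails at w3, so []q is false at w4.
Satisfying worlds: {w0, w1, w3}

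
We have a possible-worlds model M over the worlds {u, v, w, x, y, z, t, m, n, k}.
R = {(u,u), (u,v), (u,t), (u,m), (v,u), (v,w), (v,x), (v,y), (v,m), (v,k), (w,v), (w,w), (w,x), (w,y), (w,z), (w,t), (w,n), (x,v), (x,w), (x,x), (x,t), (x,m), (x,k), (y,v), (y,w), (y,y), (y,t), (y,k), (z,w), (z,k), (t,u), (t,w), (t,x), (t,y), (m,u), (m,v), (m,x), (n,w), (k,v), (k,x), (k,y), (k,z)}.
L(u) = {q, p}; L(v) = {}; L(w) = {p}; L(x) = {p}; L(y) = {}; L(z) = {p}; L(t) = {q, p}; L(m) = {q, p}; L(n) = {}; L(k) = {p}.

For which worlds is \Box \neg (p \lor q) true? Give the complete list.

Recall that \Box ψ holds at a world iff ψ holds at every accessible world, and \Diamond ψ holds iff ψ holds at some accessible world.
Let φ = \Box \neg (p \lor q). Evaluate φ at each world:
  u (successors {u, v, t, m}): φ is false.
  v (successors {u, w, x, y, m, k}): φ is false.
  w (successors {v, w, x, y, z, t, n}): φ is false.
  x (successors {v, w, x, t, m, k}): φ is false.
  y (successors {v, w, y, t, k}): φ is false.
  z (successors {w, k}): φ is false.
  t (successors {u, w, x, y}): φ is false.
  m (successors {u, v, x}): φ is false.
  n (successors {w}): φ is false.
  k (successors {v, x, y, z}): φ is false.
For instance, at x:
  At x: \Box \neg (p \lor q) requires \neg (p \lor q) at every successor {v, w, x, t, m, k}.
    \neg (p \lor q) fails at w, so \Box \neg (p \lor q) is false at x.
Satisfying worlds: none.

none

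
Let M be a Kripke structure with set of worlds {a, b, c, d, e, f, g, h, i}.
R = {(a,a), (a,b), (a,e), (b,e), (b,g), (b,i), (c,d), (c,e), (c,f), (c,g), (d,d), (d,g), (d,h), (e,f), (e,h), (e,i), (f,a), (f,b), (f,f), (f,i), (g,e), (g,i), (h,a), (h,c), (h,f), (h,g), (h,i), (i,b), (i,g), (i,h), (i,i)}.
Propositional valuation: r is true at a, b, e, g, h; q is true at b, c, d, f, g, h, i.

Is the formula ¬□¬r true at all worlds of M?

Yes

Let φ = ¬□¬r. Evaluate φ at each world:
  a (successors {a, b, e}): φ is true.
  b (successors {e, g, i}): φ is true.
  c (successors {d, e, f, g}): φ is true.
  d (successors {d, g, h}): φ is true.
  e (successors {f, h, i}): φ is true.
  f (successors {a, b, f, i}): φ is true.
  g (successors {e, i}): φ is true.
  h (successors {a, c, f, g, i}): φ is true.
  i (successors {b, g, h, i}): φ is true.
For instance, at a:
  At a: □¬r is false, so ¬□¬r is true.
    At a: □¬r requires ¬r at every successor {a, b, e}.
      ¬r fails at a, so □¬r is false at a.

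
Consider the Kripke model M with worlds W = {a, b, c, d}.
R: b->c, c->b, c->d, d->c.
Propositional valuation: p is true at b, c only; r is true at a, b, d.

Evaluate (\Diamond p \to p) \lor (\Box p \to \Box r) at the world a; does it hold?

Recall that \Box ψ holds at a world iff ψ holds at every accessible world, and \Diamond ψ holds iff ψ holds at some accessible world.
At a: \Diamond p \to p is true, \Box p \to \Box r is true, so (\Diamond p \to p) \lor (\Box p \to \Box r) is true.
  At a: \Diamond p is false, p is false, so \Diamond p \to p is true.
    At a: no accessible worlds, so \Diamond p is false.
  At a: \Box p is true, \Box r is true, so \Box p \to \Box r is true.
    At a: no accessible worlds, so \Box p holds vacuously.
    At a: no accessible worlds, so \Box r holds vacuously.

Yes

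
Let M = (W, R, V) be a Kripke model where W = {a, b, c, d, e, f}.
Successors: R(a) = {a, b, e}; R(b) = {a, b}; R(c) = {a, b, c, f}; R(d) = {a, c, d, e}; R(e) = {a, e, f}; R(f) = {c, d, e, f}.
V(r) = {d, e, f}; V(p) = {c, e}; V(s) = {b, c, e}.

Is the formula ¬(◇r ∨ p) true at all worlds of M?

No

Let φ = ¬(◇r ∨ p). Evaluate φ at each world:
  a (successors {a, b, e}): φ is false.
  b (successors {a, b}): φ is true.
  c (successors {a, b, c, f}): φ is false.
  d (successors {a, c, d, e}): φ is false.
  e (successors {a, e, f}): φ is false.
  f (successors {c, d, e, f}): φ is false.
Detail at a (counterexample):
  At a: ◇r ∨ p is true, so ¬(◇r ∨ p) is false.
    At a: ◇r is true, p is false, so ◇r ∨ p is true.
      At a: ◇r requires r at some successor in {a, b, e}.
        r holds at e, so ◇r is true at a.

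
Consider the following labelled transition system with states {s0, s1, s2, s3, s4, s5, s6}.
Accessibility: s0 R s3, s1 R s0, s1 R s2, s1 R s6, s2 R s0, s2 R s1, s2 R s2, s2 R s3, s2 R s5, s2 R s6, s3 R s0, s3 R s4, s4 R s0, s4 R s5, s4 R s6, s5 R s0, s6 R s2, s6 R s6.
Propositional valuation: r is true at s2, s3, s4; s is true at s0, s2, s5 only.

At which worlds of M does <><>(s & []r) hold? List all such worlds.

Let φ = <><>(s & []r). Evaluate φ at each world:
  s0 (successors {s3}): φ is true.
  s1 (successors {s0, s2, s6}): φ is true.
  s2 (successors {s0, s1, s2, s3, s5, s6}): φ is true.
  s3 (successors {s0, s4}): φ is true.
  s4 (successors {s0, s5, s6}): φ is true.
  s5 (successors {s0}): φ is false.
  s6 (successors {s2, s6}): φ is true.
For instance, at s0:
  At s0: <><>(s & []r) requires <>(s & []r) at some successor in {s3}.
    <>(s & []r) holds at s3, so <><>(s & []r) is true at s0.
      At s3: <>(s & []r) requires s & []r at some successor in {s0, s4}.
        s & []r holds at s0, so <>(s & []r) is true at s3.
Satisfying worlds: {s0, s1, s2, s3, s4, s6}

s0, s1, s2, s3, s4, s6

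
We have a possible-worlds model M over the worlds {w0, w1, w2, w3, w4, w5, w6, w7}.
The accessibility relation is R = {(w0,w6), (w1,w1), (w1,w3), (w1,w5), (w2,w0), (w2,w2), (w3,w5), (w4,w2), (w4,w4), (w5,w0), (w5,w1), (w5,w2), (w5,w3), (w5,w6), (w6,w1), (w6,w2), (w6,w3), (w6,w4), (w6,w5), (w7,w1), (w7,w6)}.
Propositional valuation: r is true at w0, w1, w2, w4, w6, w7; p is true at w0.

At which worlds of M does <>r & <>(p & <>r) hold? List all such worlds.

Let φ = <>r & <>(p & <>r). Evaluate φ at each world:
  w0 (successors {w6}): φ is false.
  w1 (successors {w1, w3, w5}): φ is false.
  w2 (successors {w0, w2}): φ is true.
  w3 (successors {w5}): φ is false.
  w4 (successors {w2, w4}): φ is false.
  w5 (successors {w0, w1, w2, w3, w6}): φ is true.
  w6 (successors {w1, w2, w3, w4, w5}): φ is false.
  w7 (successors {w1, w6}): φ is false.
For instance, at w3:
  At w3: <>r is false, <>(p & <>r) is false, so <>r & <>(p & <>r) is false.
    At w3: <>r requires r at some successor in {w5}.
      At w5: r is false.
    So <>r is false at w3.
    At w3: <>(p & <>r) requires p & <>r at some successor in {w5}.
      At w5: p & <>r is false.
    So <>(p & <>r) is false at w3.
Satisfying worlds: {w2, w5}

w2, w5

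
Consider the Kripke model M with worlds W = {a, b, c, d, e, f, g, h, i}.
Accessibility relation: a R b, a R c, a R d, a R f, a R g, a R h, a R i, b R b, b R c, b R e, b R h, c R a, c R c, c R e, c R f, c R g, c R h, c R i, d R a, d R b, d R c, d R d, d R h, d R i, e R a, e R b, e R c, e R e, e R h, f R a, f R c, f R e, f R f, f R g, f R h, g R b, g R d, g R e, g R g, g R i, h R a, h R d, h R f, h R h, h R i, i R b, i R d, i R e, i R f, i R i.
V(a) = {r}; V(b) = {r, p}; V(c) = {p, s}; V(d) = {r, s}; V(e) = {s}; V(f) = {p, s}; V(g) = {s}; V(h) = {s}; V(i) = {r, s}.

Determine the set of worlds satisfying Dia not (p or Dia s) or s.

Recall that Dia ψ holds at a world iff ψ holds at some accessible world.
Let φ = Dia not (p or Dia s) or s. Evaluate φ at each world:
  a (successors {b, c, d, f, g, h, i}): φ is false.
  b (successors {b, c, e, h}): φ is false.
  c (successors {a, c, e, f, g, h, i}): φ is true.
  d (successors {a, b, c, d, h, i}): φ is true.
  e (successors {a, b, c, e, h}): φ is true.
  f (successors {a, c, e, f, g, h}): φ is true.
  g (successors {b, d, e, g, i}): φ is true.
  h (successors {a, d, f, h, i}): φ is true.
  i (successors {b, d, e, f, i}): φ is true.
For instance, at i:
  At i: Dia not (p or Dia s) is false, s is true, so Dia not (p or Dia s) or s is true.
    At i: Dia not (p or Dia s) requires not (p or Dia s) at some successor in {b, d, e, f, i}.
      At b: not (p or Dia s) is false.
      At d: not (p or Dia s) is false.
      At e: not (p or Dia s) is false.
      At f: not (p or Dia s) is false.
      At i: not (p or Dia s) is false.
    So Dia not (p or Dia s) is false at i.
Satisfying worlds: {c, d, e, f, g, h, i}

c, d, e, f, g, h, i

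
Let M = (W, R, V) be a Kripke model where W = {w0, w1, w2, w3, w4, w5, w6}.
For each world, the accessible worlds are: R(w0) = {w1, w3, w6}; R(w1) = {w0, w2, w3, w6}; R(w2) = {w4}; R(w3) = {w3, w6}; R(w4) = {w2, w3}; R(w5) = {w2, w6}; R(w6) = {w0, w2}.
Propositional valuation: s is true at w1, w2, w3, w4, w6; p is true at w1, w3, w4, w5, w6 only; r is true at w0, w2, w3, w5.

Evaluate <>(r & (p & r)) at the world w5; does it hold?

No

Recall that <>ψ holds at a world iff ψ holds at some accessible world.
At w5: <>(r & (p & r)) requires r & (p & r) at some successor in {w2, w6}.
  At w2: r & (p & r) is false.
  At w6: r & (p & r) is false.
So <>(r & (p & r)) is false at w5.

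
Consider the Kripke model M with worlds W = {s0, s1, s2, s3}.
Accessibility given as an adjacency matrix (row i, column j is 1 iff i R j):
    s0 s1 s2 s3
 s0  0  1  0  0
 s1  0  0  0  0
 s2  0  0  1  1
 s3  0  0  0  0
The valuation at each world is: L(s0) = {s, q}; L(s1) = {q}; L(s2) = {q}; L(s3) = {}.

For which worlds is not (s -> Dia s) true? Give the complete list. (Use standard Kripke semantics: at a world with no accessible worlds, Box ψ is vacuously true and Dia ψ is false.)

Let φ = not (s -> Dia s). Evaluate φ at each world:
  s0 (successors {s1}): φ is true.
  s1 (successors ∅): φ is false.
  s2 (successors {s2, s3}): φ is false.
  s3 (successors ∅): φ is false.
For instance, at s0:
  At s0: s -> Dia s is false, so not (s -> Dia s) is true.
    At s0: s is true, Dia s is false, so s -> Dia s is false.
      At s0: Dia s requires s at some successor in {s1}.
        At s1: s is false.
      So Dia s is false at s0.
Satisfying worlds: {s0}

s0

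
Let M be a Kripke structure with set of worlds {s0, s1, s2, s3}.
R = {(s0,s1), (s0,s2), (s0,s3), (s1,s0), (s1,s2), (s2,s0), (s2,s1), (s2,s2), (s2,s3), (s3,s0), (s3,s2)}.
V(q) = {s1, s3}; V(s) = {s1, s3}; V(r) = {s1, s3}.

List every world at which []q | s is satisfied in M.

s1, s3

Let φ = []q | s. Evaluate φ at each world:
  s0 (successors {s1, s2, s3}): φ is false.
  s1 (successors {s0, s2}): φ is true.
  s2 (successors {s0, s1, s2, s3}): φ is false.
  s3 (successors {s0, s2}): φ is true.
For instance, at s2:
  At s2: []q is false, s is false, so []q | s is false.
    At s2: []q requires q at every successor {s0, s1, s2, s3}.
      q fails at s0, so []q is false at s2.
Satisfying worlds: {s1, s3}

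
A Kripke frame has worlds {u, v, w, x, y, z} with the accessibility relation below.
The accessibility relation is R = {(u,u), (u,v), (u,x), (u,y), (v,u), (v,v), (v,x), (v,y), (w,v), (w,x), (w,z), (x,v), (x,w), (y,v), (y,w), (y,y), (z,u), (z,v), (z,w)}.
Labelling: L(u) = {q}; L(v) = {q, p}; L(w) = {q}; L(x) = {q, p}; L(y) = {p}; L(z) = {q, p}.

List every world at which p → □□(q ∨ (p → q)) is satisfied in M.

u, w

Let φ = p → □□(q ∨ (p → q)). Evaluate φ at each world:
  u (successors {u, v, x, y}): φ is true.
  v (successors {u, v, x, y}): φ is false.
  w (successors {v, x, z}): φ is true.
  x (successors {v, w}): φ is false.
  y (successors {v, w, y}): φ is false.
  z (successors {u, v, w}): φ is false.
For instance, at v:
  At v: p is true, □□(q ∨ (p → q)) is false, so p → □□(q ∨ (p → q)) is false.
    At v: □□(q ∨ (p → q)) requires □(q ∨ (p → q)) at every successor {u, v, x, y}.
      □(q ∨ (p → q)) fails at u, so □□(q ∨ (p → q)) is false at v.
Satisfying worlds: {u, w}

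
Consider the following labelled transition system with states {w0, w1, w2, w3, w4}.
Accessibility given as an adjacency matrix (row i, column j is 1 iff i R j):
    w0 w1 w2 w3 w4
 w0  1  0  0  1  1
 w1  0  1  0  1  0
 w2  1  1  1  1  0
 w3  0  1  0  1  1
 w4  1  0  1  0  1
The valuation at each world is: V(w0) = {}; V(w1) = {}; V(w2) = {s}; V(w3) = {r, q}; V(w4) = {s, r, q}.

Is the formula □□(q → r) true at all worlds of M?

Yes

Recall that □ψ holds at a world iff ψ holds at every accessible world, and ◇ψ holds iff ψ holds at some accessible world.
Let φ = □□(q → r). Evaluate φ at each world:
  w0 (successors {w0, w3, w4}): φ is true.
  w1 (successors {w1, w3}): φ is true.
  w2 (successors {w0, w1, w2, w3}): φ is true.
  w3 (successors {w1, w3, w4}): φ is true.
  w4 (successors {w0, w2, w4}): φ is true.
For instance, at w2:
  At w2: □□(q → r) requires □(q → r) at every successor {w0, w1, w2, w3}.
    At w0: □(q → r) is true.
    At w1: □(q → r) is true.
    At w2: □(q → r) is true.
    At w3: □(q → r) is true.
  So □□(q → r) is true at w2.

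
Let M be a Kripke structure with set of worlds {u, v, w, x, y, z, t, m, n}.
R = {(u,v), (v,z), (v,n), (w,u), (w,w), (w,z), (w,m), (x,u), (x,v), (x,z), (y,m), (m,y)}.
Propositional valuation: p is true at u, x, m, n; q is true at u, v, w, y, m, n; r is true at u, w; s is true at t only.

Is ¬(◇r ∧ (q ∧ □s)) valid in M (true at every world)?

Yes

Recall that □ψ holds at a world iff ψ holds at every accessible world, and ◇ψ holds iff ψ holds at some accessible world.
Let φ = ¬(◇r ∧ (q ∧ □s)). Evaluate φ at each world:
  u (successors {v}): φ is true.
  v (successors {z, n}): φ is true.
  w (successors {u, w, z, m}): φ is true.
  x (successors {u, v, z}): φ is true.
  y (successors {m}): φ is true.
  z (successors ∅): φ is true.
  t (successors ∅): φ is true.
  m (successors {y}): φ is true.
  n (successors ∅): φ is true.
For instance, at x:
  At x: ◇r ∧ (q ∧ □s) is false, so ¬(◇r ∧ (q ∧ □s)) is true.
    At x: ◇r is true, q ∧ □s is false, so ◇r ∧ (q ∧ □s) is false.
      At x: ◇r requires r at some successor in {u, v, z}.
        r holds at u, so ◇r is true at x.
      At x: q is false, □s is false, so q ∧ □s is false.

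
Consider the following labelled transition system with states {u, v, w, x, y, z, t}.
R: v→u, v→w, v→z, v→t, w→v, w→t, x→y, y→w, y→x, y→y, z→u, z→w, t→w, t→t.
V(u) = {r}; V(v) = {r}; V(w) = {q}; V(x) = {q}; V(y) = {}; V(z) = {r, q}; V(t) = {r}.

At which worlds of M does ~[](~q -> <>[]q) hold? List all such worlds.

Let φ = ~[](~q -> <>[]q). Evaluate φ at each world:
  u (successors ∅): φ is false.
  v (successors {u, w, z, t}): φ is true.
  w (successors {v, t}): φ is true.
  x (successors {y}): φ is true.
  y (successors {w, x, y}): φ is true.
  z (successors {u, w}): φ is true.
  t (successors {w, t}): φ is true.
For instance, at z:
  At z: [](~q -> <>[]q) is false, so ~[](~q -> <>[]q) is true.
    At z: [](~q -> <>[]q) requires ~q -> <>[]q at every successor {u, w}.
      ~q -> <>[]q fails at u, so [](~q -> <>[]q) is false at z.
Satisfying worlds: {v, w, x, y, z, t}

v, w, x, y, z, t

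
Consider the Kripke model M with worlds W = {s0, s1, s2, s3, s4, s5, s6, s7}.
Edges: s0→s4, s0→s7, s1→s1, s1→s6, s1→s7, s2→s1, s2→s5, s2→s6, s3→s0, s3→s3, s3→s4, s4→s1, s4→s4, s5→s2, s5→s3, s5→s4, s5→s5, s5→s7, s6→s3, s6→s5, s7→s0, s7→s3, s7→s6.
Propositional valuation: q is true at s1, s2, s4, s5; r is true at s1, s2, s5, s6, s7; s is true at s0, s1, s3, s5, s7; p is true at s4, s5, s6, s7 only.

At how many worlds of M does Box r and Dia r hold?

2

Let φ = Box r and Dia r. Evaluate φ at each world:
  s0 (successors {s4, s7}): φ is false.
  s1 (successors {s1, s6, s7}): φ is true.
  s2 (successors {s1, s5, s6}): φ is true.
  s3 (successors {s0, s3, s4}): φ is false.
  s4 (successors {s1, s4}): φ is false.
  s5 (successors {s2, s3, s4, s5, s7}): φ is false.
  s6 (successors {s3, s5}): φ is false.
  s7 (successors {s0, s3, s6}): φ is false.
For instance, at s1:
  At s1: Box r is true, Dia r is true, so Box r and Dia r is true.
    At s1: Box r requires r at every successor {s1, s6, s7}.
      At s1: r is true.
      At s6: r is true.
      At s7: r is true.
    So Box r is true at s1.
    At s1: Dia r requires r at some successor in {s1, s6, s7}.
      r holds at s1, so Dia r is true at s1.
Satisfying worlds: {s1, s2}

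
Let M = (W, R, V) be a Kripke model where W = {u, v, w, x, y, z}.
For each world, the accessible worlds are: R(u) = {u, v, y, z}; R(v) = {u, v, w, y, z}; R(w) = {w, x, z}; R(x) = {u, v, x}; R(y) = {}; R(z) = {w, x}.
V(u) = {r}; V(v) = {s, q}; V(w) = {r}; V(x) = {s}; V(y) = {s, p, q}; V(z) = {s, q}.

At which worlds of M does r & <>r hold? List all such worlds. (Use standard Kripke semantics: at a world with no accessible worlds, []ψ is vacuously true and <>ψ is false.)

u, w

Let φ = r & <>r. Evaluate φ at each world:
  u (successors {u, v, y, z}): φ is true.
  v (successors {u, v, w, y, z}): φ is false.
  w (successors {w, x, z}): φ is true.
  x (successors {u, v, x}): φ is false.
  y (successors ∅): φ is false.
  z (successors {w, x}): φ is false.
For instance, at z:
  At z: r is false, <>r is true, so r & <>r is false.
    At z: <>r requires r at some successor in {w, x}.
      r holds at w, so <>r is true at z.
Satisfying worlds: {u, w}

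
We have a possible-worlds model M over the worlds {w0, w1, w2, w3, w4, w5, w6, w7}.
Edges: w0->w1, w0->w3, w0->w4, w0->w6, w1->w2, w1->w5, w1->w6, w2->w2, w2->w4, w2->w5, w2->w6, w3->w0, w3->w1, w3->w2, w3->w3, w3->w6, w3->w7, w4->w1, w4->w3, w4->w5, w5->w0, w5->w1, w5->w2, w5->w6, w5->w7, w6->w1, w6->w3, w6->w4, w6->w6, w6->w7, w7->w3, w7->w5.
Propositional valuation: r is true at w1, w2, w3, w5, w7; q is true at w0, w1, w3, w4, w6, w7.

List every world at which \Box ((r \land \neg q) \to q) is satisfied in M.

w0, w6

Let φ = \Box ((r \land \neg q) \to q). Evaluate φ at each world:
  w0 (successors {w1, w3, w4, w6}): φ is true.
  w1 (successors {w2, w5, w6}): φ is false.
  w2 (successors {w2, w4, w5, w6}): φ is false.
  w3 (successors {w0, w1, w2, w3, w6, w7}): φ is false.
  w4 (successors {w1, w3, w5}): φ is false.
  w5 (successors {w0, w1, w2, w6, w7}): φ is false.
  w6 (successors {w1, w3, w4, w6, w7}): φ is true.
  w7 (successors {w3, w5}): φ is false.
For instance, at w7:
  At w7: \Box ((r \land \neg q) \to q) requires (r \land \neg q) \to q at every successor {w3, w5}.
    (r \land \neg q) \to q fails at w5, so \Box ((r \land \neg q) \to q) is false at w7.
Satisfying worlds: {w0, w6}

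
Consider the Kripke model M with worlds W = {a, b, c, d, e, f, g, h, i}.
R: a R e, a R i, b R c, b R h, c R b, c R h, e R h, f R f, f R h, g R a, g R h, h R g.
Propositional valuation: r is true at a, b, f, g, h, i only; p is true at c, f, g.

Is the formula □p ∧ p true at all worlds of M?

Let φ = □p ∧ p. Evaluate φ at each world:
  a (successors {e, i}): φ is false.
  b (successors {c, h}): φ is false.
  c (successors {b, h}): φ is false.
  d (successors ∅): φ is false.
  e (successors {h}): φ is false.
  f (successors {f, h}): φ is false.
  g (successors {a, h}): φ is false.
  h (successors {g}): φ is false.
  i (successors ∅): φ is false.
Detail at a (counterexample):
  At a: □p is false, p is false, so □p ∧ p is false.
    At a: □p requires p at every successor {e, i}.
      p fails at e, so □p is false at a.

No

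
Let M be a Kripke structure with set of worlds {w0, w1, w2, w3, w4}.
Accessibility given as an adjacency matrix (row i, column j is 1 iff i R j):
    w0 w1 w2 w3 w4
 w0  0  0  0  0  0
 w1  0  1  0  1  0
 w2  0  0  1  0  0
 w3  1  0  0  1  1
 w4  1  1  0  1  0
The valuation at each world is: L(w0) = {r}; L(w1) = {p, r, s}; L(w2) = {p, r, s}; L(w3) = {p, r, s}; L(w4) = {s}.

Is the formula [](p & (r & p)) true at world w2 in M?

Yes

At w2: [](p & (r & p)) requires p & (r & p) at every successor {w2}.
  At w2: p & (r & p) is true.
So [](p & (r & p)) is true at w2.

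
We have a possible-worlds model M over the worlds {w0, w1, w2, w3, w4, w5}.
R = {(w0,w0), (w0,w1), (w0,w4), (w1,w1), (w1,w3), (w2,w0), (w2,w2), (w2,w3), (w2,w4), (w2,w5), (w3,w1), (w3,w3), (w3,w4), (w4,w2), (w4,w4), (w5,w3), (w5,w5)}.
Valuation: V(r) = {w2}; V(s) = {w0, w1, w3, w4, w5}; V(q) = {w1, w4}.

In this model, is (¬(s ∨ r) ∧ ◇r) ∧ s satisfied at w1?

Recall that ◇ψ holds at a world iff ψ holds at some accessible world.
At w1: ¬(s ∨ r) ∧ ◇r is false, s is true, so (¬(s ∨ r) ∧ ◇r) ∧ s is false.
  At w1: ¬(s ∨ r) is false, ◇r is false, so ¬(s ∨ r) ∧ ◇r is false.
    At w1: ◇r requires r at some successor in {w1, w3}.
      At w1: r is false.
      At w3: r is false.
    So ◇r is false at w1.

No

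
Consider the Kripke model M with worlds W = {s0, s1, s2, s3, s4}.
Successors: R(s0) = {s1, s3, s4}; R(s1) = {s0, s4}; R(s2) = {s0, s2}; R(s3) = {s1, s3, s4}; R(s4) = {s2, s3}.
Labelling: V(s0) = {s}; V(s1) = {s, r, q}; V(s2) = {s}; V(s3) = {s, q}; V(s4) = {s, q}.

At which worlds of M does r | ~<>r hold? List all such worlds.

Let φ = r | ~<>r. Evaluate φ at each world:
  s0 (successors {s1, s3, s4}): φ is false.
  s1 (successors {s0, s4}): φ is true.
  s2 (successors {s0, s2}): φ is true.
  s3 (successors {s1, s3, s4}): φ is false.
  s4 (successors {s2, s3}): φ is true.
For instance, at s0:
  At s0: r is false, ~<>r is false, so r | ~<>r is false.
    At s0: <>r is true, so ~<>r is false.
      At s0: <>r requires r at some successor in {s1, s3, s4}.
        r holds at s1, so <>r is true at s0.
Satisfying worlds: {s1, s2, s4}

s1, s2, s4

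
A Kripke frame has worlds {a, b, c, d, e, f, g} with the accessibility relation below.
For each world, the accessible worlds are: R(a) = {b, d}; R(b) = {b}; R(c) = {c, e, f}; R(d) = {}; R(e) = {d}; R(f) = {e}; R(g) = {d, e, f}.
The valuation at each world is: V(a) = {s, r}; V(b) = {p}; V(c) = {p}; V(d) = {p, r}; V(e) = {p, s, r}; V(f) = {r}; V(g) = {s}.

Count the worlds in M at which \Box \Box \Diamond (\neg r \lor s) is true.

4

Recall that \Box ψ holds at a world iff ψ holds at every accessible world, and \Diamond ψ holds iff ψ holds at some accessible world.
Let φ = \Box \Box \Diamond (\neg r \lor s). Evaluate φ at each world:
  a (successors {b, d}): φ is true.
  b (successors {b}): φ is true.
  c (successors {c, e, f}): φ is false.
  d (successors ∅): φ is true.
  e (successors {d}): φ is true.
  f (successors {e}): φ is false.
  g (successors {d, e, f}): φ is false.
For instance, at e:
  At e: \Box \Box \Diamond (\neg r \lor s) requires \Box \Diamond (\neg r \lor s) at every successor {d}.
      At d: no accessible worlds, so \Box \Diamond (\neg r \lor s) holds vacuously.
  So \Box \Box \Diamond (\neg r \lor s) is true at e.
Satisfying worlds: {a, b, d, e}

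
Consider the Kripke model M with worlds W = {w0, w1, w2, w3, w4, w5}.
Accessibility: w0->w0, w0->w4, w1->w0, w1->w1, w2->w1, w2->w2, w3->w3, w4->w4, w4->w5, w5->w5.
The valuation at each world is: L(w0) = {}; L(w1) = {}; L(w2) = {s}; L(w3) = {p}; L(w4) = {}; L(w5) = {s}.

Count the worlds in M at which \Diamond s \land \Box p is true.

0

Recall that \Box ψ holds at a world iff ψ holds at every accessible world, and \Diamond ψ holds iff ψ holds at some accessible world.
Let φ = \Diamond s \land \Box p. Evaluate φ at each world:
  w0 (successors {w0, w4}): φ is false.
  w1 (successors {w0, w1}): φ is false.
  w2 (successors {w1, w2}): φ is false.
  w3 (successors {w3}): φ is false.
  w4 (successors {w4, w5}): φ is false.
  w5 (successors {w5}): φ is false.
For instance, at w3:
  At w3: \Diamond s is false, \Box p is true, so \Diamond s \land \Box p is false.
    At w3: \Diamond s requires s at some successor in {w3}.
      At w3: s is false.
    So \Diamond s is false at w3.
    At w3: \Box p requires p at every successor {w3}.
      At w3: p is true.
    So \Box p is true at w3.
Satisfying worlds: none.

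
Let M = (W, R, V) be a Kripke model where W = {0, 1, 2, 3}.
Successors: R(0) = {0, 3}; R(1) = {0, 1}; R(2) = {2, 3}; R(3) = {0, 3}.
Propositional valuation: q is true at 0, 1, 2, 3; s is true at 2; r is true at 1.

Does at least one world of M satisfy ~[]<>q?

No

Let φ = ~[]<>q. Evaluate φ at each world:
  0 (successors {0, 3}): φ is false.
  1 (successors {0, 1}): φ is false.
  2 (successors {2, 3}): φ is false.
  3 (successors {0, 3}): φ is false.
For instance, at 0:
  At 0: []<>q is true, so ~[]<>q is false.
    At 0: []<>q requires <>q at every successor {0, 3}.
      At 0: <>q is true.
      At 3: <>q is true.
    So []<>q is true at 0.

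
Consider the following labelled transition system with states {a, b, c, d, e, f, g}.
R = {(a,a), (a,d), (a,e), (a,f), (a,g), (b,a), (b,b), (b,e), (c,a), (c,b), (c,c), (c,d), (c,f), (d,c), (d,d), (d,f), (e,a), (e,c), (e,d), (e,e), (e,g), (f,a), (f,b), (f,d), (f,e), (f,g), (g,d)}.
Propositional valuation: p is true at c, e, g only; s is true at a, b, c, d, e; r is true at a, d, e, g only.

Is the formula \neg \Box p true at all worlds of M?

Yes

Let φ = \neg \Box p. Evaluate φ at each world:
  a (successors {a, d, e, f, g}): φ is true.
  b (successors {a, b, e}): φ is true.
  c (successors {a, b, c, d, f}): φ is true.
  d (successors {c, d, f}): φ is true.
  e (successors {a, c, d, e, g}): φ is true.
  f (successors {a, b, d, e, g}): φ is true.
  g (successors {d}): φ is true.
For instance, at d:
  At d: \Box p is false, so \neg \Box p is true.
    At d: \Box p requires p at every successor {c, d, f}.
      p fails at d, so \Box p is false at d.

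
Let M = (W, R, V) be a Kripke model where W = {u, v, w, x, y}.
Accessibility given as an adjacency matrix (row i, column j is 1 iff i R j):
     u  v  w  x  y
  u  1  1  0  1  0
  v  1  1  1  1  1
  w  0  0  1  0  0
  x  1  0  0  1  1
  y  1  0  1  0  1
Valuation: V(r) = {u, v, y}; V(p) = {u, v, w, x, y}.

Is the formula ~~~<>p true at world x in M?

At x: ~~<>p is true, so ~~~<>p is false.
  At x: ~<>p is false, so ~~<>p is true.
    At x: <>p is true, so ~<>p is false.
      At x: <>p requires p at some successor in {u, x, y}.
        p holds at u, so <>p is true at x.

No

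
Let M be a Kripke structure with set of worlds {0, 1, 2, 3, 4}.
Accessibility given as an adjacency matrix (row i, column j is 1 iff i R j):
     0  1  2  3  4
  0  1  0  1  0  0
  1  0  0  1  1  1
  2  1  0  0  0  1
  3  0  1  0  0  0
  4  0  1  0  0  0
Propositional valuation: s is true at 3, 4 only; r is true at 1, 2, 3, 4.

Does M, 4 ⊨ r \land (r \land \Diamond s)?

No

At 4: r is true, r \land \Diamond s is false, so r \land (r \land \Diamond s) is false.
  At 4: r is true, \Diamond s is false, so r \land \Diamond s is false.
    At 4: \Diamond s requires s at some successor in {1}.
      At 1: s is false.
    So \Diamond s is false at 4.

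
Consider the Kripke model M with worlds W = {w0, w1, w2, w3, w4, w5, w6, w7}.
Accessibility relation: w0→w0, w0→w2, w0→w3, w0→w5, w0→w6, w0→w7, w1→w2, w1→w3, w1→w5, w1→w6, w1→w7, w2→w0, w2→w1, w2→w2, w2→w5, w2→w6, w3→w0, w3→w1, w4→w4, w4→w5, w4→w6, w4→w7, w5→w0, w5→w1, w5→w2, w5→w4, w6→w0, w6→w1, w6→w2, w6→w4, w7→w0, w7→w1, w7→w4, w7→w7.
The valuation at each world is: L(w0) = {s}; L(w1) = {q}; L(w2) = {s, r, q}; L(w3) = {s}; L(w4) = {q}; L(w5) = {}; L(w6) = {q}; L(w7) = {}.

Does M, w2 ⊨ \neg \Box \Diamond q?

At w2: \Box \Diamond q is true, so \neg \Box \Diamond q is false.
  At w2: \Box \Diamond q requires \Diamond q at every successor {w0, w1, w2, w5, w6}.
    At w0: \Diamond q is true.
    At w1: \Diamond q is true.
    At w2: \Diamond q is true.
    At w5: \Diamond q is true.
    At w6: \Diamond q is true.
  So \Box \Diamond q is true at w2.

No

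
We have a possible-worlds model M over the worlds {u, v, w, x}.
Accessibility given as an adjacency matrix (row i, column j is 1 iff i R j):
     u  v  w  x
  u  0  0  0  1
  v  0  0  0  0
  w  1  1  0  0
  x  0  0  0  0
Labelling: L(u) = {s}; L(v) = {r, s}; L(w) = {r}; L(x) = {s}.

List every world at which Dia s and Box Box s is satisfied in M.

u, w

Let φ = Dia s and Box Box s. Evaluate φ at each world:
  u (successors {x}): φ is true.
  v (successors ∅): φ is false.
  w (successors {u, v}): φ is true.
  x (successors ∅): φ is false.
For instance, at w:
  At w: Dia s is true, Box Box s is true, so Dia s and Box Box s is true.
    At w: Dia s requires s at some successor in {u, v}.
      s holds at u, so Dia s is true at w.
    At w: Box Box s requires Box s at every successor {u, v}.
      At u: Box s is true.
      At v: Box s is true.
    So Box Box s is true at w.
Satisfying worlds: {u, w}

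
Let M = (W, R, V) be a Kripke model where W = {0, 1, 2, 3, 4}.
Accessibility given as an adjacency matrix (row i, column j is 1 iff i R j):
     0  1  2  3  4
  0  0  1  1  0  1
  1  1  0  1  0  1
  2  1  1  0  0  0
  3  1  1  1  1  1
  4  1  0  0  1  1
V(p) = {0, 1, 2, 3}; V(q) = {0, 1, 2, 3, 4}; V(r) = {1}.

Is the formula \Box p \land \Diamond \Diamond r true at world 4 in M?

At 4: \Box p is false, \Diamond \Diamond r is true, so \Box p \land \Diamond \Diamond r is false.
  At 4: \Box p requires p at every successor {0, 3, 4}.
    p fails at 4, so \Box p is false at 4.
  At 4: \Diamond \Diamond r requires \Diamond r at some successor in {0, 3, 4}.
    \Diamond r holds at 0, so \Diamond \Diamond r is true at 4.
      At 0: \Diamond r requires r at some successor in {1, 2, 4}.
        r holds at 1, so \Diamond r is true at 0.

No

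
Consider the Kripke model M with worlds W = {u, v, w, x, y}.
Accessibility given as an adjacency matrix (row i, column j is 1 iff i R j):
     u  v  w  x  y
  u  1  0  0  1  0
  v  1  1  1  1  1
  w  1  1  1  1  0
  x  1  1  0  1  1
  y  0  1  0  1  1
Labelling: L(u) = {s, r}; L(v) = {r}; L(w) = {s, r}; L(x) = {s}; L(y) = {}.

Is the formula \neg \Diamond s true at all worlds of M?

No

Let φ = \neg \Diamond s. Evaluate φ at each world:
  u (successors {u, x}): φ is false.
  v (successors {u, v, w, x, y}): φ is false.
  w (successors {u, v, w, x}): φ is false.
  x (successors {u, v, x, y}): φ is false.
  y (successors {v, x, y}): φ is false.
Detail at u (counterexample):
  At u: \Diamond s is true, so \neg \Diamond s is false.
    At u: \Diamond s requires s at some successor in {u, x}.
      s holds at u, so \Diamond s is true at u.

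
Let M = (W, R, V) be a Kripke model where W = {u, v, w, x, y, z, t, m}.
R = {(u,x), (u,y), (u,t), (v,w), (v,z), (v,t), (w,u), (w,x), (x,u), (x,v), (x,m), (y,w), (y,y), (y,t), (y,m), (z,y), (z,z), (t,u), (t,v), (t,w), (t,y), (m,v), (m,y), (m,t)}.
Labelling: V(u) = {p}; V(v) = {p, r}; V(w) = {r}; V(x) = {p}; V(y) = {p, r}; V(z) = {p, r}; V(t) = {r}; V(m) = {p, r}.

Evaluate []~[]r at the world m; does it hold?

At m: []~[]r requires ~[]r at every successor {v, y, t}.
  ~[]r fails at v, so []~[]r is false at m.
    At v: []r is true, so ~[]r is false.
      At v: []r requires r at every successor {w, z, t}.
        At w: r is true.
        At z: r is true.
        At t: r is true.
      So []r is true at v.

No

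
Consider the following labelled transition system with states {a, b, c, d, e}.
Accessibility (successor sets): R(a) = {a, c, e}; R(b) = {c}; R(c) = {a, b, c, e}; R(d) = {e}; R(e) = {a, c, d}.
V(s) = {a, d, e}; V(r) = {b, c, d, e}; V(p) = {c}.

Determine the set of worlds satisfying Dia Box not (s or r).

none

Let φ = Dia Box not (s or r). Evaluate φ at each world:
  a (successors {a, c, e}): φ is false.
  b (successors {c}): φ is false.
  c (successors {a, b, c, e}): φ is false.
  d (successors {e}): φ is false.
  e (successors {a, c, d}): φ is false.
For instance, at c:
  At c: Dia Box not (s or r) requires Box not (s or r) at some successor in {a, b, c, e}.
    At a: Box not (s or r) is false.
    At b: Box not (s or r) is false.
    At c: Box not (s or r) is false.
    At e: Box not (s or r) is false.
  So Dia Box not (s or r) is false at c.
Satisfying worlds: none.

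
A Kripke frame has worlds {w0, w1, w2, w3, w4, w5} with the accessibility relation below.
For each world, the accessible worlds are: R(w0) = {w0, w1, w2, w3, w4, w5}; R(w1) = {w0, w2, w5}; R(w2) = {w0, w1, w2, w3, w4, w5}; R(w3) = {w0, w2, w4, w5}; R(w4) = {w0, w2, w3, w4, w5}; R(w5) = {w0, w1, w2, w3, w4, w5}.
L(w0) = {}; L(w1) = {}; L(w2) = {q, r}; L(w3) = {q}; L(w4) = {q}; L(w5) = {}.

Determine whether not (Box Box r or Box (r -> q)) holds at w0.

At w0: Box Box r or Box (r -> q) is true, so not (Box Box r or Box (r -> q)) is false.
  At w0: Box Box r is false, Box (r -> q) is true, so Box Box r or Box (r -> q) is true.
    At w0: Box Box r requires Box r at every successor {w0, w1, w2, w3, w4, w5}.
      Box r fails at w0, so Box Box r is false at w0.
    At w0: Box (r -> q) requires r -> q at every successor {w0, w1, w2, w3, w4, w5}.
      At w0: r -> q is true.
      At w1: r -> q is true.
      At w2: r -> q is true.
      At w3: r -> q is true.
      At w4: r -> q is true.
      At w5: r -> q is true.
    So Box (r -> q) is true at w0.

No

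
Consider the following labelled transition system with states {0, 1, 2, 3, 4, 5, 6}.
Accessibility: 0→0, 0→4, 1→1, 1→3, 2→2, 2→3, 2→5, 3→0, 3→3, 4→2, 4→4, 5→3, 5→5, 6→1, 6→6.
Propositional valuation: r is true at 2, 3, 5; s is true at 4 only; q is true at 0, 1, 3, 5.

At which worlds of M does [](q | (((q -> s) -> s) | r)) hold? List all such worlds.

0, 1, 2, 3, 4, 5

Let φ = [](q | (((q -> s) -> s) | r)). Evaluate φ at each world:
  0 (successors {0, 4}): φ is true.
  1 (successors {1, 3}): φ is true.
  2 (successors {2, 3, 5}): φ is true.
  3 (successors {0, 3}): φ is true.
  4 (successors {2, 4}): φ is true.
  5 (successors {3, 5}): φ is true.
  6 (successors {1, 6}): φ is false.
For instance, at 3:
  At 3: [](q | (((q -> s) -> s) | r)) requires q | (((q -> s) -> s) | r) at every successor {0, 3}.
    At 0: q | (((q -> s) -> s) | r) is true.
    At 3: q | (((q -> s) -> s) | r) is true.
  So [](q | (((q -> s) -> s) | r)) is true at 3.
Satisfying worlds: {0, 1, 2, 3, 4, 5}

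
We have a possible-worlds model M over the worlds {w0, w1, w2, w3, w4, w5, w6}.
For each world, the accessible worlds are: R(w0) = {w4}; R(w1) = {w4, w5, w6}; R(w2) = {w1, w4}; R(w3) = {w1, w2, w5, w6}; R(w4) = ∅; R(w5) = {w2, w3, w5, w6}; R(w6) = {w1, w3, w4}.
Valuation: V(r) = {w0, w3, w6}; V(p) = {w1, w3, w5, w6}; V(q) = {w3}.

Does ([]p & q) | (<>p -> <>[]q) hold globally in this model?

No

Let φ = ([]p & q) | (<>p -> <>[]q). Evaluate φ at each world:
  w0 (successors {w4}): φ is true.
  w1 (successors {w4, w5, w6}): φ is true.
  w2 (successors {w1, w4}): φ is true.
  w3 (successors {w1, w2, w5, w6}): φ is false.
  w4 (successors ∅): φ is true.
  w5 (successors {w2, w3, w5, w6}): φ is false.
  w6 (successors {w1, w3, w4}): φ is true.
Detail at w3 (counterexample):
  At w3: []p & q is false, <>p -> <>[]q is false, so ([]p & q) | (<>p -> <>[]q) is false.
    At w3: []p is false, q is true, so []p & q is false.
      At w3: []p requires p at every successor {w1, w2, w5, w6}.
        p fails at w2, so []p is false at w3.
    At w3: <>p is true, <>[]q is false, so <>p -> <>[]q is false.
      At w3: <>p requires p at some successor in {w1, w2, w5, w6}.
        p holds at w1, so <>p is true at w3.
      At w3: <>[]q requires []q at some successor in {w1, w2, w5, w6}.
        At w1: []q is false.
        At w2: []q is false.
        At w5: []q is false.
        At w6: []q is false.
      So <>[]q is false at w3.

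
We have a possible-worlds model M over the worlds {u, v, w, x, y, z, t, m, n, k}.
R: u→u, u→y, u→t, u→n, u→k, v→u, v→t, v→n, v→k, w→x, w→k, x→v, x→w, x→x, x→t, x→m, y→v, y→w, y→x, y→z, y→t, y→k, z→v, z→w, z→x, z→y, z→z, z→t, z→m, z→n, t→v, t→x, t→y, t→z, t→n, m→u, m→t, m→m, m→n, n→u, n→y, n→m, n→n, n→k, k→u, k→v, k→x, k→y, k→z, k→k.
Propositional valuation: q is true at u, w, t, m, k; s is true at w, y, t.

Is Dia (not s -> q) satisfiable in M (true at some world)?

Yes

Recall that Dia ψ holds at a world iff ψ holds at some accessible world.
Let φ = Dia (not s -> q). Evaluate φ at each world:
  u (successors {u, y, t, n, k}): φ is true.
  v (successors {u, t, n, k}): φ is true.
  w (successors {x, k}): φ is true.
  x (successors {v, w, x, t, m}): φ is true.
  y (successors {v, w, x, z, t, k}): φ is true.
  z (successors {v, w, x, y, z, t, m, n}): φ is true.
  t (successors {v, x, y, z, n}): φ is true.
  m (successors {u, t, m, n}): φ is true.
  n (successors {u, y, m, n, k}): φ is true.
  k (successors {u, v, x, y, z, k}): φ is true.
Detail at u (witness):
  At u: Dia (not s -> q) requires not s -> q at some successor in {u, y, t, n, k}.
    not s -> q holds at u, so Dia (not s -> q) is true at u.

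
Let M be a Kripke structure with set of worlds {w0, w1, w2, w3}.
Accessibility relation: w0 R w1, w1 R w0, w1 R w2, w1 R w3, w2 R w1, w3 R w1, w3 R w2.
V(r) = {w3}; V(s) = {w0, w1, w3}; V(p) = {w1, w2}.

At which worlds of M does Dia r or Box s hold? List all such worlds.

w0, w1, w2

Let φ = Dia r or Box s. Evaluate φ at each world:
  w0 (successors {w1}): φ is true.
  w1 (successors {w0, w2, w3}): φ is true.
  w2 (successors {w1}): φ is true.
  w3 (successors {w1, w2}): φ is false.
For instance, at w0:
  At w0: Dia r is false, Box s is true, so Dia r or Box s is true.
    At w0: Dia r requires r at some successor in {w1}.
      At w1: r is false.
    So Dia r is false at w0.
    At w0: Box s requires s at every successor {w1}.
      At w1: s is true.
    So Box s is true at w0.
Satisfying worlds: {w0, w1, w2}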